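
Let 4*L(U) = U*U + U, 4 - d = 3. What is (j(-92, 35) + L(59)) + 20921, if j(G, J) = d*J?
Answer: 21841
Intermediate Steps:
d = 1 (d = 4 - 1*3 = 4 - 3 = 1)
L(U) = U/4 + U²/4 (L(U) = (U*U + U)/4 = (U² + U)/4 = (U + U²)/4 = U/4 + U²/4)
j(G, J) = J (j(G, J) = 1*J = J)
(j(-92, 35) + L(59)) + 20921 = (35 + (¼)*59*(1 + 59)) + 20921 = (35 + (¼)*59*60) + 20921 = (35 + 885) + 20921 = 920 + 20921 = 21841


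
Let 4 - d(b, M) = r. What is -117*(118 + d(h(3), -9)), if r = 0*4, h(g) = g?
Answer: -14274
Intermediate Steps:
r = 0
d(b, M) = 4 (d(b, M) = 4 - 1*0 = 4 + 0 = 4)
-117*(118 + d(h(3), -9)) = -117*(118 + 4) = -117*122 = -14274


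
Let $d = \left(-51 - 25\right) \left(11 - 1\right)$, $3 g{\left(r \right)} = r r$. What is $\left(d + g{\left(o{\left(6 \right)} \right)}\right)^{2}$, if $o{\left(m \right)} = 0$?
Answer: $577600$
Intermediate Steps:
$g{\left(r \right)} = \frac{r^{2}}{3}$ ($g{\left(r \right)} = \frac{r r}{3} = \frac{r^{2}}{3}$)
$d = -760$ ($d = \left(-76\right) 10 = -760$)
$\left(d + g{\left(o{\left(6 \right)} \right)}\right)^{2} = \left(-760 + \frac{0^{2}}{3}\right)^{2} = \left(-760 + \frac{1}{3} \cdot 0\right)^{2} = \left(-760 + 0\right)^{2} = \left(-760\right)^{2} = 577600$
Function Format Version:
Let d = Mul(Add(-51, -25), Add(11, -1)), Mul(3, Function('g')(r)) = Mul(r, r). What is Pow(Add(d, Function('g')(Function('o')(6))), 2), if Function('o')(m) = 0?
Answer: 577600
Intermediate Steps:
Function('g')(r) = Mul(Rational(1, 3), Pow(r, 2)) (Function('g')(r) = Mul(Rational(1, 3), Mul(r, r)) = Mul(Rational(1, 3), Pow(r, 2)))
d = -760 (d = Mul(-76, 10) = -760)
Pow(Add(d, Function('g')(Function('o')(6))), 2) = Pow(Add(-760, Mul(Rational(1, 3), Pow(0, 2))), 2) = Pow(Add(-760, Mul(Rational(1, 3), 0)), 2) = Pow(Add(-760, 0), 2) = Pow(-760, 2) = 577600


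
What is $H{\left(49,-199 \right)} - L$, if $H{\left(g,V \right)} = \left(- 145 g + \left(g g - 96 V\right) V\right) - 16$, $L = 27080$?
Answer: $-4313696$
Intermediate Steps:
$H{\left(g,V \right)} = -16 - 145 g + V \left(g^{2} - 96 V\right)$ ($H{\left(g,V \right)} = \left(- 145 g + \left(g^{2} - 96 V\right) V\right) - 16 = \left(- 145 g + V \left(g^{2} - 96 V\right)\right) - 16 = -16 - 145 g + V \left(g^{2} - 96 V\right)$)
$H{\left(49,-199 \right)} - L = \left(-16 - 7105 - 96 \left(-199\right)^{2} - 199 \cdot 49^{2}\right) - 27080 = \left(-16 - 7105 - 3801696 - 477799\right) - 27080 = -4286616 - 27080 = -4313696$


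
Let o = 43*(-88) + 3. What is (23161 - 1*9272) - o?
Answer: 17670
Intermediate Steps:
o = -3781 (o = -3784 + 3 = -3781)
(23161 - 1*9272) - o = (23161 - 1*9272) - 1*(-3781) = (23161 - 9272) + 3781 = 13889 + 3781 = 17670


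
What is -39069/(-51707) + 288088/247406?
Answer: 12281035615/6396311021 ≈ 1.9200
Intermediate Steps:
-39069/(-51707) + 288088/247406 = -39069*(-1/51707) + 288088*(1/247406) = 39069/51707 + 144044/123703 = 12281035615/6396311021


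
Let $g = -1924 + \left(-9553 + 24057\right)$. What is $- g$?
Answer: $-12580$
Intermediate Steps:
$g = 12580$ ($g = -1924 + 14504 = 12580$)
$- g = \left(-1\right) 12580 = -12580$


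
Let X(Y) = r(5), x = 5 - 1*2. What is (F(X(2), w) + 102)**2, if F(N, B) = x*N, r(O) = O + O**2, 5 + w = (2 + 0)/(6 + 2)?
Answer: 36864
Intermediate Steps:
w = -19/4 (w = -5 + (2 + 0)/(6 + 2) = -5 + 2/8 = -5 + 2*(1/8) = -5 + 1/4 = -19/4 ≈ -4.7500)
x = 3 (x = 5 - 2 = 3)
X(Y) = 30 (X(Y) = 5*(1 + 5) = 5*6 = 30)
F(N, B) = 3*N
(F(X(2), w) + 102)**2 = (3*30 + 102)**2 = (90 + 102)**2 = 192**2 = 36864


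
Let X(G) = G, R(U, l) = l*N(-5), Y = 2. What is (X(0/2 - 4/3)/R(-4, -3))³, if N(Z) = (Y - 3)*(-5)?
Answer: 64/91125 ≈ 0.00070233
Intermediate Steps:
N(Z) = 5 (N(Z) = (2 - 3)*(-5) = -1*(-5) = 5)
R(U, l) = 5*l (R(U, l) = l*5 = 5*l)
(X(0/2 - 4/3)/R(-4, -3))³ = ((0/2 - 4/3)/((5*(-3))))³ = ((0*(½) - 4*⅓)/(-15))³ = ((0 - 4/3)*(-1/15))³ = (-4/3*(-1/15))³ = (4/45)³ = 64/91125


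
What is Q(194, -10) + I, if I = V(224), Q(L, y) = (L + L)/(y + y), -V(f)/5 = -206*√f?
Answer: -97/5 + 4120*√14 ≈ 15396.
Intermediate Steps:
V(f) = 1030*√f (V(f) = -(-1030)*√f = 1030*√f)
Q(L, y) = L/y (Q(L, y) = (2*L)/((2*y)) = (2*L)*(1/(2*y)) = L/y)
I = 4120*√14 (I = 1030*√224 = 1030*(4*√14) = 4120*√14 ≈ 15416.)
Q(194, -10) + I = 194/(-10) + 4120*√14 = 194*(-⅒) + 4120*√14 = -97/5 + 4120*√14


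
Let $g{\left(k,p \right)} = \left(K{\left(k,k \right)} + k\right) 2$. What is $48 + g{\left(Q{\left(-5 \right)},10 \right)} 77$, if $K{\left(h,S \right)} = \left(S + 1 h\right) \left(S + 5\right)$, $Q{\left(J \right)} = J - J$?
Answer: $48$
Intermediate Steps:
$Q{\left(J \right)} = 0$
$K{\left(h,S \right)} = \left(5 + S\right) \left(S + h\right)$ ($K{\left(h,S \right)} = \left(S + h\right) \left(5 + S\right) = \left(5 + S\right) \left(S + h\right)$)
$g{\left(k,p \right)} = 4 k^{2} + 22 k$ ($g{\left(k,p \right)} = \left(\left(k^{2} + 5 k + 5 k + k k\right) + k\right) 2 = \left(\left(k^{2} + 5 k + 5 k + k^{2}\right) + k\right) 2 = \left(\left(2 k^{2} + 10 k\right) + k\right) 2 = \left(2 k^{2} + 11 k\right) 2 = 4 k^{2} + 22 k$)
$48 + g{\left(Q{\left(-5 \right)},10 \right)} 77 = 48 + 2 \cdot 0 \left(11 + 2 \cdot 0\right) 77 = 48 + 2 \cdot 0 \left(11 + 0\right) 77 = 48 + 2 \cdot 0 \cdot 11 \cdot 77 = 48 + 0 \cdot 77 = 48 + 0 = 48$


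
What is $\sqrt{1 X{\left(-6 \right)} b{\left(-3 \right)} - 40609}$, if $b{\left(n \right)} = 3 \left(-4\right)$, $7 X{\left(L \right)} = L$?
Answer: $\frac{i \sqrt{1989337}}{7} \approx 201.49 i$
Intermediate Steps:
$X{\left(L \right)} = \frac{L}{7}$
$b{\left(n \right)} = -12$
$\sqrt{1 X{\left(-6 \right)} b{\left(-3 \right)} - 40609} = \sqrt{1 \cdot \frac{1}{7} \left(-6\right) \left(-12\right) - 40609} = \sqrt{1 \left(- \frac{6}{7}\right) \left(-12\right) - 40609} = \sqrt{\left(- \frac{6}{7}\right) \left(-12\right) - 40609} = \sqrt{\frac{72}{7} - 40609} = \sqrt{- \frac{284191}{7}} = \frac{i \sqrt{1989337}}{7}$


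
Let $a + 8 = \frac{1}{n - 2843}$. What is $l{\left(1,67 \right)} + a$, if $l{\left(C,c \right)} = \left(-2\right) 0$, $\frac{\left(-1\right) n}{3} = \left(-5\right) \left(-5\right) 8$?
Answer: $- \frac{27545}{3443} \approx -8.0003$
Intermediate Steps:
$n = -600$ ($n = - 3 \left(-5\right) \left(-5\right) 8 = - 3 \cdot 25 \cdot 8 = \left(-3\right) 200 = -600$)
$a = - \frac{27545}{3443}$ ($a = -8 + \frac{1}{-600 - 2843} = -8 + \frac{1}{-3443} = -8 - \frac{1}{3443} = - \frac{27545}{3443} \approx -8.0003$)
$l{\left(C,c \right)} = 0$
$l{\left(1,67 \right)} + a = 0 - \frac{27545}{3443} = - \frac{27545}{3443}$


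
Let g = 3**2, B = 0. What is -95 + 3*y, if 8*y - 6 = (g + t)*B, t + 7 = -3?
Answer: -371/4 ≈ -92.750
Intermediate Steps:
t = -10 (t = -7 - 3 = -10)
g = 9
y = 3/4 (y = 3/4 + ((9 - 10)*0)/8 = 3/4 + (-1*0)/8 = 3/4 + (1/8)*0 = 3/4 + 0 = 3/4 ≈ 0.75000)
-95 + 3*y = -95 + 3*(3/4) = -95 + 9/4 = -371/4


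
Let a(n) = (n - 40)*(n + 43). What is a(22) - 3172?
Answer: -4342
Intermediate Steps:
a(n) = (-40 + n)*(43 + n)
a(22) - 3172 = (-1720 + 22² + 3*22) - 3172 = (-1720 + 484 + 66) - 3172 = -1170 - 3172 = -4342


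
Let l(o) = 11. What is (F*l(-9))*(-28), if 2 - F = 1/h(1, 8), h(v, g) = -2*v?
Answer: -770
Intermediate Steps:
F = 5/2 (F = 2 - 1/((-2*1)) = 2 - 1/(-2) = 2 - 1*(-½) = 2 + ½ = 5/2 ≈ 2.5000)
(F*l(-9))*(-28) = ((5/2)*11)*(-28) = (55/2)*(-28) = -770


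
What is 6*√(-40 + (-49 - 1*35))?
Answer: 12*I*√31 ≈ 66.813*I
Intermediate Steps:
6*√(-40 + (-49 - 1*35)) = 6*√(-40 + (-49 - 35)) = 6*√(-40 - 84) = 6*√(-124) = 6*(2*I*√31) = 12*I*√31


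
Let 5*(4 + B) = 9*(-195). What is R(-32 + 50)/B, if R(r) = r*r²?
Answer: -5832/355 ≈ -16.428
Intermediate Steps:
B = -355 (B = -4 + (9*(-195))/5 = -4 + (⅕)*(-1755) = -4 - 351 = -355)
R(r) = r³
R(-32 + 50)/B = (-32 + 50)³/(-355) = 18³*(-1/355) = 5832*(-1/355) = -5832/355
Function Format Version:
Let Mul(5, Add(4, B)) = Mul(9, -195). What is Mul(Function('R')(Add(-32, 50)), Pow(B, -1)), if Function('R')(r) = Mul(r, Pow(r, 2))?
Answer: Rational(-5832, 355) ≈ -16.428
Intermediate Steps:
B = -355 (B = Add(-4, Mul(Rational(1, 5), Mul(9, -195))) = Add(-4, Mul(Rational(1, 5), -1755)) = Add(-4, -351) = -355)
Function('R')(r) = Pow(r, 3)
Mul(Function('R')(Add(-32, 50)), Pow(B, -1)) = Mul(Pow(Add(-32, 50), 3), Pow(-355, -1)) = Mul(Pow(18, 3), Rational(-1, 355)) = Mul(5832, Rational(-1, 355)) = Rational(-5832, 355)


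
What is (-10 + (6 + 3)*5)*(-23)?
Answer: -805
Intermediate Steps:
(-10 + (6 + 3)*5)*(-23) = (-10 + 9*5)*(-23) = (-10 + 45)*(-23) = 35*(-23) = -805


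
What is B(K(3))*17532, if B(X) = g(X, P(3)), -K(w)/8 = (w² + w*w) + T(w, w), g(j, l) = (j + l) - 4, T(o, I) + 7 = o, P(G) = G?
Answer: -1981116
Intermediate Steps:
T(o, I) = -7 + o
g(j, l) = -4 + j + l
K(w) = 56 - 16*w² - 8*w (K(w) = -8*((w² + w*w) + (-7 + w)) = -8*((w² + w²) + (-7 + w)) = -8*(2*w² + (-7 + w)) = -8*(-7 + w + 2*w²) = 56 - 16*w² - 8*w)
B(X) = -1 + X (B(X) = -4 + X + 3 = -1 + X)
B(K(3))*17532 = (-1 + (56 - 16*3² - 8*3))*17532 = (-1 + (56 - 16*9 - 24))*17532 = (-1 + (56 - 144 - 24))*17532 = (-1 - 112)*17532 = -113*17532 = -1981116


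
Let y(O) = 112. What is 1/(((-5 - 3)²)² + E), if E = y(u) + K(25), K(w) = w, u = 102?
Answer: 1/4233 ≈ 0.00023624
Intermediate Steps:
E = 137 (E = 112 + 25 = 137)
1/(((-5 - 3)²)² + E) = 1/(((-5 - 3)²)² + 137) = 1/(((-8)²)² + 137) = 1/(64² + 137) = 1/(4096 + 137) = 1/4233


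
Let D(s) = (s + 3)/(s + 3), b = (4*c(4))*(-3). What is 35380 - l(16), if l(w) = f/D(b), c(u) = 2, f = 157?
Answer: 35223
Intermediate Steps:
b = -24 (b = (4*2)*(-3) = 8*(-3) = -24)
D(s) = 1 (D(s) = (3 + s)/(3 + s) = 1)
l(w) = 157 (l(w) = 157/1 = 157*1 = 157)
35380 - l(16) = 35380 - 1*157 = 35380 - 157 = 35223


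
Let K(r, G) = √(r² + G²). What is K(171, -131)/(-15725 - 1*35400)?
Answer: -√46402/51125 ≈ -0.0042134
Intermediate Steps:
K(r, G) = √(G² + r²)
K(171, -131)/(-15725 - 1*35400) = √((-131)² + 171²)/(-15725 - 1*35400) = √(17161 + 29241)/(-15725 - 35400) = √46402/(-51125) = √46402*(-1/51125) = -√46402/51125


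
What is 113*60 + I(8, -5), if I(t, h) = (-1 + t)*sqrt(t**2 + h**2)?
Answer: 6780 + 7*sqrt(89) ≈ 6846.0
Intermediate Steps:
I(t, h) = sqrt(h**2 + t**2)*(-1 + t) (I(t, h) = (-1 + t)*sqrt(h**2 + t**2) = sqrt(h**2 + t**2)*(-1 + t))
113*60 + I(8, -5) = 113*60 + sqrt((-5)**2 + 8**2)*(-1 + 8) = 6780 + sqrt(25 + 64)*7 = 6780 + sqrt(89)*7 = 6780 + 7*sqrt(89)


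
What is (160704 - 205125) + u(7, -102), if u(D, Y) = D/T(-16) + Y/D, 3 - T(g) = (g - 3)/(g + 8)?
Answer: -1554853/35 ≈ -44424.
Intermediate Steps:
T(g) = 3 - (-3 + g)/(8 + g) (T(g) = 3 - (g - 3)/(g + 8) = 3 - (-3 + g)/(8 + g))
u(D, Y) = 8*D/5 + Y/D (u(D, Y) = D/(((27 + 2*(-16))/(8 - 16))) + Y/D = D/(((27 - 32)/(-8))) + Y/D = D/((-⅛*(-5))) + Y/D = D/(5/8) + Y/D = D*(8/5) + Y/D = 8*D/5 + Y/D)
(160704 - 205125) + u(7, -102) = (160704 - 205125) + ((8/5)*7 - 102/7) = -44421 + (56/5 - 102*⅐) = -44421 + (56/5 - 102/7) = -44421 - 118/35 = -1554853/35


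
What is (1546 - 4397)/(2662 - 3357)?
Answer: 2851/695 ≈ 4.1022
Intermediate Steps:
(1546 - 4397)/(2662 - 3357) = -2851/(-695) = -2851*(-1/695) = 2851/695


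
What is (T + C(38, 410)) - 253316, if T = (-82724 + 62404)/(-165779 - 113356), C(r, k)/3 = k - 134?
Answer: -14095643512/55827 ≈ -2.5249e+5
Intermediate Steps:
C(r, k) = -402 + 3*k (C(r, k) = 3*(k - 134) = 3*(-134 + k) = -402 + 3*k)
T = 4064/55827 (T = -20320/(-279135) = -20320*(-1/279135) = 4064/55827 ≈ 0.072796)
(T + C(38, 410)) - 253316 = (4064/55827 + (-402 + 3*410)) - 253316 = (4064/55827 + (-402 + 1230)) - 253316 = (4064/55827 + 828) - 253316 = 46228820/55827 - 253316 = -14095643512/55827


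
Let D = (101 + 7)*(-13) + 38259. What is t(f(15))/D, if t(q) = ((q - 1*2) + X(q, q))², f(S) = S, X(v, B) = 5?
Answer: 4/455 ≈ 0.0087912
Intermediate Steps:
t(q) = (3 + q)² (t(q) = ((q - 1*2) + 5)² = ((q - 2) + 5)² = ((-2 + q) + 5)² = (3 + q)²)
D = 36855 (D = 108*(-13) + 38259 = -1404 + 38259 = 36855)
t(f(15))/D = (3 + 15)²/36855 = 18²*(1/36855) = 324*(1/36855) = 4/455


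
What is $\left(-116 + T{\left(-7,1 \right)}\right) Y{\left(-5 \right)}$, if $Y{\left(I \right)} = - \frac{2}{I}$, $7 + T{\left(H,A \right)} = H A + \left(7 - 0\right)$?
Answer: $- \frac{246}{5} \approx -49.2$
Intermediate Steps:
$T{\left(H,A \right)} = A H$ ($T{\left(H,A \right)} = -7 + \left(H A + \left(7 - 0\right)\right) = -7 + \left(A H + \left(7 + 0\right)\right) = -7 + \left(A H + 7\right) = -7 + \left(7 + A H\right) = A H$)
$\left(-116 + T{\left(-7,1 \right)}\right) Y{\left(-5 \right)} = \left(-116 + 1 \left(-7\right)\right) \left(- \frac{2}{-5}\right) = \left(-116 - 7\right) \left(\left(-2\right) \left(- \frac{1}{5}\right)\right) = \left(-123\right) \frac{2}{5} = - \frac{246}{5}$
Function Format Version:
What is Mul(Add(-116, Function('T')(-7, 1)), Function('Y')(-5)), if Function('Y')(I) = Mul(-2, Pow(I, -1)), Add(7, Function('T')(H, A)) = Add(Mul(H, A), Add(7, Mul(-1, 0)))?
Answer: Rational(-246, 5) ≈ -49.200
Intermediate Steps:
Function('T')(H, A) = Mul(A, H) (Function('T')(H, A) = Add(-7, Add(Mul(H, A), Add(7, Mul(-1, 0)))) = Add(-7, Add(Mul(A, H), Add(7, 0))) = Add(-7, Add(Mul(A, H), 7)) = Add(-7, Add(7, Mul(A, H))) = Mul(A, H))
Mul(Add(-116, Function('T')(-7, 1)), Function('Y')(-5)) = Mul(Add(-116, Mul(1, -7)), Mul(-2, Pow(-5, -1))) = Mul(Add(-116, -7), Mul(-2, Rational(-1, 5))) = Mul(-123, Rational(2, 5)) = Rational(-246, 5)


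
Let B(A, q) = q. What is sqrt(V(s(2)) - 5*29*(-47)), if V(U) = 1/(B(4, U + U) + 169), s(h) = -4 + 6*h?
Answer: 2*sqrt(58310890)/185 ≈ 82.553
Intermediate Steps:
V(U) = 1/(169 + 2*U) (V(U) = 1/((U + U) + 169) = 1/(2*U + 169) = 1/(169 + 2*U))
sqrt(V(s(2)) - 5*29*(-47)) = sqrt(1/(169 + 2*(-4 + 6*2)) - 5*29*(-47)) = sqrt(1/(169 + 2*(-4 + 12)) - 145*(-47)) = sqrt(1/(169 + 2*8) + 6815) = sqrt(1/(169 + 16) + 6815) = sqrt(1/185 + 6815) = sqrt(1260776/185) = 2*sqrt(58310890)/185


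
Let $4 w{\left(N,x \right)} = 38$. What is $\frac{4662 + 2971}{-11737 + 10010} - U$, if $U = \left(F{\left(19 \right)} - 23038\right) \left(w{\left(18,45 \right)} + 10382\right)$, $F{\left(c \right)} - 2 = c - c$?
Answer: $\frac{413406824205}{1727} \approx 2.3938 \cdot 10^{8}$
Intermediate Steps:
$w{\left(N,x \right)} = \frac{19}{2}$ ($w{\left(N,x \right)} = \frac{1}{4} \cdot 38 = \frac{19}{2}$)
$F{\left(c \right)} = 2$ ($F{\left(c \right)} = 2 + \left(c - c\right) = 2 + 0 = 2$)
$U = -239378594$ ($U = \left(2 - 23038\right) \left(\frac{19}{2} + 10382\right) = \left(-23036\right) \frac{20783}{2} = -239378594$)
$\frac{4662 + 2971}{-11737 + 10010} - U = \frac{4662 + 2971}{-11737 + 10010} - -239378594 = \frac{7633}{-1727} + 239378594 = 7633 \left(- \frac{1}{1727}\right) + 239378594 = - \frac{7633}{1727} + 239378594 = \frac{413406824205}{1727}$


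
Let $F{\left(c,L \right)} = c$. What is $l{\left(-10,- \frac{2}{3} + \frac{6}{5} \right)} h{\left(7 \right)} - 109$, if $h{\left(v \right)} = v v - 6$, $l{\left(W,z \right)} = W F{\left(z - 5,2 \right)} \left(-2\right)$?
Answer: $- \frac{11851}{3} \approx -3950.3$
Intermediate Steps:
$l{\left(W,z \right)} = - 2 W \left(-5 + z\right)$ ($l{\left(W,z \right)} = W \left(z - 5\right) \left(-2\right) = W \left(-5 + z\right) \left(-2\right) = - 2 W \left(-5 + z\right)$)
$h{\left(v \right)} = -6 + v^{2}$ ($h{\left(v \right)} = v^{2} - 6 = -6 + v^{2}$)
$l{\left(-10,- \frac{2}{3} + \frac{6}{5} \right)} h{\left(7 \right)} - 109 = 2 \left(-10\right) \left(5 - \left(- \frac{2}{3} + \frac{6}{5}\right)\right) \left(-6 + 7^{2}\right) - 109 = 2 \left(-10\right) \left(5 - \left(\left(-2\right) \frac{1}{3} + 6 \cdot \frac{1}{5}\right)\right) \left(-6 + 49\right) - 109 = 2 \left(-10\right) \left(5 - \left(- \frac{2}{3} + \frac{6}{5}\right)\right) 43 - 109 = 2 \left(-10\right) \left(5 - \frac{8}{15}\right) 43 - 109 = 2 \left(-10\right) \frac{67}{15} \cdot 43 - 109 = \left(- \frac{268}{3}\right) 43 - 109 = - \frac{11524}{3} - 109 = - \frac{11851}{3}$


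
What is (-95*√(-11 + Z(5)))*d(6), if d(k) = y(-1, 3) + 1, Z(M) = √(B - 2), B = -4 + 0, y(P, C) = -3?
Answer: 190*√(-11 + I*√6) ≈ 69.736 + 634.01*I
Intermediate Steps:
B = -4
Z(M) = I*√6 (Z(M) = √(-4 - 2) = √(-6) = I*√6)
d(k) = -2 (d(k) = -3 + 1 = -2)
(-95*√(-11 + Z(5)))*d(6) = -95*√(-11 + I*√6)*(-2) = 190*√(-11 + I*√6)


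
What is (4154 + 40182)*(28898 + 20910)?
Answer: 2208287488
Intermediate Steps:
(4154 + 40182)*(28898 + 20910) = 44336*49808 = 2208287488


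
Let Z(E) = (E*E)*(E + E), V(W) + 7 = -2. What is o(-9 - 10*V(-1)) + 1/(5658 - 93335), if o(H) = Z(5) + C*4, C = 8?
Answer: 24724913/87677 ≈ 282.00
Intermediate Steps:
V(W) = -9 (V(W) = -7 - 2 = -9)
Z(E) = 2*E³ (Z(E) = E²*(2*E) = 2*E³)
o(H) = 282 (o(H) = 2*5³ + 8*4 = 2*125 + 32 = 250 + 32 = 282)
o(-9 - 10*V(-1)) + 1/(5658 - 93335) = 282 + 1/(5658 - 93335) = 282 + 1/(-87677) = 282 - 1/87677 = 24724913/87677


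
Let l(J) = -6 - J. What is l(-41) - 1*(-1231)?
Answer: 1266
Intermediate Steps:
l(-41) - 1*(-1231) = (-6 - 1*(-41)) - 1*(-1231) = (-6 + 41) + 1231 = 35 + 1231 = 1266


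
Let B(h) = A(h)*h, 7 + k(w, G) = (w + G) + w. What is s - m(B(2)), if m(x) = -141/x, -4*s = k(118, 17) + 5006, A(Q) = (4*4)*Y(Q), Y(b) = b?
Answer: -83891/64 ≈ -1310.8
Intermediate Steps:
k(w, G) = -7 + G + 2*w (k(w, G) = -7 + ((w + G) + w) = -7 + ((G + w) + w) = -7 + (G + 2*w) = -7 + G + 2*w)
A(Q) = 16*Q (A(Q) = (4*4)*Q = 16*Q)
B(h) = 16*h**2 (B(h) = (16*h)*h = 16*h**2)
s = -1313 (s = -((-7 + 17 + 2*118) + 5006)/4 = -((-7 + 17 + 236) + 5006)/4 = -(246 + 5006)/4 = -1/4*5252 = -1313)
s - m(B(2)) = -1313 - (-141)/(16*2**2) = -1313 - (-141)/(16*4) = -1313 - (-141)/64 = -1313 - 1*(-141/64) = -1313 + 141/64 = -83891/64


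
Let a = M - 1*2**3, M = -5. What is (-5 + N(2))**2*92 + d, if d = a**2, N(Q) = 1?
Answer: 1641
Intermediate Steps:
a = -13 (a = -5 - 1*2**3 = -5 - 1*8 = -5 - 8 = -13)
d = 169 (d = (-13)**2 = 169)
(-5 + N(2))**2*92 + d = (-5 + 1)**2*92 + 169 = (-4)**2*92 + 169 = 16*92 + 169 = 1472 + 169 = 1641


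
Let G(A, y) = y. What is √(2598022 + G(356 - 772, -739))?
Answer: 3*√288587 ≈ 1611.6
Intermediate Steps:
√(2598022 + G(356 - 772, -739)) = √(2598022 - 739) = √2597283 = 3*√288587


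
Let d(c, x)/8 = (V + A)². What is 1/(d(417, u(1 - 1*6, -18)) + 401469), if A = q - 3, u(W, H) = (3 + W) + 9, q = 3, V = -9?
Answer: 1/402117 ≈ 2.4868e-6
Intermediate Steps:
u(W, H) = 12 + W
A = 0 (A = 3 - 3 = 0)
d(c, x) = 648 (d(c, x) = 8*(-9 + 0)² = 8*(-9)² = 8*81 = 648)
1/(d(417, u(1 - 1*6, -18)) + 401469) = 1/(648 + 401469) = 1/402117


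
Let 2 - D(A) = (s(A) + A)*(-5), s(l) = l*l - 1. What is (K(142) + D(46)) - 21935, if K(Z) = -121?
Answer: -11249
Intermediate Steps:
s(l) = -1 + l² (s(l) = l² - 1 = -1 + l²)
D(A) = -3 + 5*A + 5*A² (D(A) = 2 - ((-1 + A²) + A)*(-5) = 2 - (-1 + A + A²)*(-5) = 2 - (5 - 5*A - 5*A²) = 2 + (-5 + 5*A + 5*A²) = -3 + 5*A + 5*A²)
(K(142) + D(46)) - 21935 = (-121 + (-3 + 5*46 + 5*46²)) - 21935 = (-121 + (-3 + 230 + 5*2116)) - 21935 = (-121 + (-3 + 230 + 10580)) - 21935 = (-121 + 10807) - 21935 = 10686 - 21935 = -11249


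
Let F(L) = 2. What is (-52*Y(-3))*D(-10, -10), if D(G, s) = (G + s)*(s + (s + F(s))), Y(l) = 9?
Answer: -168480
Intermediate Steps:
D(G, s) = (2 + 2*s)*(G + s) (D(G, s) = (G + s)*(s + (s + 2)) = (G + s)*(s + (2 + s)) = (G + s)*(2 + 2*s) = (2 + 2*s)*(G + s))
(-52*Y(-3))*D(-10, -10) = (-52*9)*(2*(-10) + 2*(-10) + 2*(-10)² + 2*(-10)*(-10)) = -468*(-20 - 20 + 2*100 + 200) = -468*(-20 - 20 + 200 + 200) = -468*360 = -168480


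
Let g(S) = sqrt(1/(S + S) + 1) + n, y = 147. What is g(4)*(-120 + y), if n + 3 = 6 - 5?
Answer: -54 + 81*sqrt(2)/4 ≈ -25.362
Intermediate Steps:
n = -2 (n = -3 + (6 - 5) = -3 + 1 = -2)
g(S) = -2 + sqrt(1 + 1/(2*S)) (g(S) = sqrt(1/(S + S) + 1) - 2 = sqrt(1/(2*S) + 1) - 2 = sqrt(1 + 1/(2*S)) - 2 = -2 + sqrt(1 + 1/(2*S)))
g(4)*(-120 + y) = (-2 + sqrt(4 + 2/4)/2)*(-120 + 147) = (-2 + sqrt(4 + 2*(1/4))/2)*27 = (-2 + sqrt(4 + 1/2)/2)*27 = (-2 + sqrt(9/2)/2)*27 = (-2 + (3*sqrt(2)/2)/2)*27 = (-2 + 3*sqrt(2)/4)*27 = -54 + 81*sqrt(2)/4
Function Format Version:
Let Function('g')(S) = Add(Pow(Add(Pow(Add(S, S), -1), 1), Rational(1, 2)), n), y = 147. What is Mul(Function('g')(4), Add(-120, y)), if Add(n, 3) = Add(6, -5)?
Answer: Add(-54, Mul(Rational(81, 4), Pow(2, Rational(1, 2)))) ≈ -25.362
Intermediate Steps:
n = -2 (n = Add(-3, Add(6, -5)) = Add(-3, 1) = -2)
Function('g')(S) = Add(-2, Pow(Add(1, Mul(Rational(1, 2), Pow(S, -1))), Rational(1, 2))) (Function('g')(S) = Add(Pow(Add(Pow(Add(S, S), -1), 1), Rational(1, 2)), -2) = Add(Pow(Add(Pow(Mul(2, S), -1), 1), Rational(1, 2)), -2) = Add(Pow(Add(Mul(Rational(1, 2), Pow(S, -1)), 1), Rational(1, 2)), -2) = Add(Pow(Add(1, Mul(Rational(1, 2), Pow(S, -1))), Rational(1, 2)), -2) = Add(-2, Pow(Add(1, Mul(Rational(1, 2), Pow(S, -1))), Rational(1, 2))))
Mul(Function('g')(4), Add(-120, y)) = Mul(Add(-2, Mul(Rational(1, 2), Pow(Add(4, Mul(2, Pow(4, -1))), Rational(1, 2)))), Add(-120, 147)) = Mul(Add(-2, Mul(Rational(1, 2), Pow(Add(4, Mul(2, Rational(1, 4))), Rational(1, 2)))), 27) = Mul(Add(-2, Mul(Rational(1, 2), Pow(Add(4, Rational(1, 2)), Rational(1, 2)))), 27) = Mul(Add(-2, Mul(Rational(1, 2), Pow(Rational(9, 2), Rational(1, 2)))), 27) = Mul(Add(-2, Mul(Rational(1, 2), Mul(Rational(3, 2), Pow(2, Rational(1, 2))))), 27) = Mul(Add(-2, Mul(Rational(3, 4), Pow(2, Rational(1, 2)))), 27) = Add(-54, Mul(Rational(81, 4), Pow(2, Rational(1, 2))))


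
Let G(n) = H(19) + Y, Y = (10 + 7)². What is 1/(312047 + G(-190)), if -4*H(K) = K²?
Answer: 4/1248983 ≈ 3.2026e-6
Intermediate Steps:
H(K) = -K²/4
Y = 289 (Y = 17² = 289)
G(n) = 795/4 (G(n) = -¼*19² + 289 = -¼*361 + 289 = -361/4 + 289 = 795/4)
1/(312047 + G(-190)) = 1/(312047 + 795/4) = 1/(1248983/4) = 4/1248983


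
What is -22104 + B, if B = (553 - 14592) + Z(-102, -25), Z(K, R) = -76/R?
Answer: -903499/25 ≈ -36140.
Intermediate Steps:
B = -350899/25 (B = (553 - 14592) - 76/(-25) = -14039 - 76*(-1/25) = -14039 + 76/25 = -350899/25 ≈ -14036.)
-22104 + B = -22104 - 350899/25 = -903499/25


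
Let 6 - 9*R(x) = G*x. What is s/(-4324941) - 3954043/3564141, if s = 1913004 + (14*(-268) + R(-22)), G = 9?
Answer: -23905926806191/15414699540681 ≈ -1.5509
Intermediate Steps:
R(x) = 2/3 - x
s = 5727824/3 (s = 1913004 + (14*(-268) + (2/3 - 1*(-22))) = 1913004 + (-3752 + (2/3 + 22)) = 1913004 + (-3752 + 68/3) = 1913004 - 11188/3 = 5727824/3 ≈ 1.9093e+6)
s/(-4324941) - 3954043/3564141 = (5727824/3)/(-4324941) - 3954043/3564141 = (5727824/3)*(-1/4324941) - 3954043*1/3564141 = -5727824/12974823 - 3954043/3564141 = -23905926806191/15414699540681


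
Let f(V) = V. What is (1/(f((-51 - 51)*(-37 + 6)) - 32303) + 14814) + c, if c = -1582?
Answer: 385593711/29141 ≈ 13232.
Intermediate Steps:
(1/(f((-51 - 51)*(-37 + 6)) - 32303) + 14814) + c = (1/((-51 - 51)*(-37 + 6) - 32303) + 14814) - 1582 = (1/(-102*(-31) - 32303) + 14814) - 1582 = (1/(3162 - 32303) + 14814) - 1582 = (1/(-29141) + 14814) - 1582 = (-1/29141 + 14814) - 1582 = 431694773/29141 - 1582 = 385593711/29141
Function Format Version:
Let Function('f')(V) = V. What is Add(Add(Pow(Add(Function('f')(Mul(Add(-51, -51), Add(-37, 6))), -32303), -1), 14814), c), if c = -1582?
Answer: Rational(385593711, 29141) ≈ 13232.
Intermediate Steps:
Add(Add(Pow(Add(Function('f')(Mul(Add(-51, -51), Add(-37, 6))), -32303), -1), 14814), c) = Add(Add(Pow(Add(Mul(Add(-51, -51), Add(-37, 6)), -32303), -1), 14814), -1582) = Add(Add(Pow(Add(Mul(-102, -31), -32303), -1), 14814), -1582) = Add(Add(Pow(Add(3162, -32303), -1), 14814), -1582) = Add(Add(Pow(-29141, -1), 14814), -1582) = Add(Add(Rational(-1, 29141), 14814), -1582) = Add(Rational(431694773, 29141), -1582) = Rational(385593711, 29141)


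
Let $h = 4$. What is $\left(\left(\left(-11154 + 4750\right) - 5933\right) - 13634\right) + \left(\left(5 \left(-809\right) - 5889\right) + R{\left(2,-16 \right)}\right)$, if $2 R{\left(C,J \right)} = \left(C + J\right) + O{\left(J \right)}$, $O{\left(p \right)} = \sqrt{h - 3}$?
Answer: $- \frac{71823}{2} \approx -35912.0$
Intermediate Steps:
$O{\left(p \right)} = 1$ ($O{\left(p \right)} = \sqrt{4 - 3} = \sqrt{1} = 1$)
$R{\left(C,J \right)} = \frac{1}{2} + \frac{C}{2} + \frac{J}{2}$ ($R{\left(C,J \right)} = \frac{\left(C + J\right) + 1}{2} = \frac{1 + C + J}{2} = \frac{1}{2} + \frac{C}{2} + \frac{J}{2}$)
$\left(\left(\left(-11154 + 4750\right) - 5933\right) - 13634\right) + \left(\left(5 \left(-809\right) - 5889\right) + R{\left(2,-16 \right)}\right) = \left(\left(\left(-11154 + 4750\right) - 5933\right) - 13634\right) + \left(\left(5 \left(-809\right) - 5889\right) + \left(\frac{1}{2} + \frac{1}{2} \cdot 2 + \frac{1}{2} \left(-16\right)\right)\right) = \left(\left(-6404 - 5933\right) - 13634\right) + \left(\left(-4045 - 5889\right) + \left(\frac{1}{2} + 1 - 8\right)\right) = \left(-12337 - 13634\right) - \frac{19881}{2} = -25971 - \frac{19881}{2} = - \frac{71823}{2}$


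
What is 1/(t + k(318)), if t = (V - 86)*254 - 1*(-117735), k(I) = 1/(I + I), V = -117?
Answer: 636/42086029 ≈ 1.5112e-5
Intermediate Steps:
k(I) = 1/(2*I)
t = 66173 (t = (-117 - 86)*254 - 1*(-117735) = -203*254 + 117735 = -51562 + 117735 = 66173)
1/(t + k(318)) = 1/(66173 + (½)/318) = 1/(66173 + (½)*(1/318)) = 1/(66173 + 1/636) = 1/(42086029/636) = 636/42086029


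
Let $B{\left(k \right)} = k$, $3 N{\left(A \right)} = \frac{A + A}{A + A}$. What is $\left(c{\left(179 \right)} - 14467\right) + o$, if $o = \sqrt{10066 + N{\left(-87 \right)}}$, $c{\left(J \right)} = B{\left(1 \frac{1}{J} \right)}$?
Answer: $- \frac{2589592}{179} + \frac{\sqrt{90597}}{3} \approx -14367.0$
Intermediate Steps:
$N{\left(A \right)} = \frac{1}{3}$ ($N{\left(A \right)} = \frac{\left(A + A\right) \frac{1}{A + A}}{3} = \frac{2 A \frac{1}{2 A}}{3} = \frac{1}{3} \cdot 1 = \frac{1}{3}$)
$c{\left(J \right)} = \frac{1}{J}$ ($c{\left(J \right)} = 1 \frac{1}{J} = \frac{1}{J}$)
$o = \frac{\sqrt{90597}}{3}$ ($o = \sqrt{10066 + \frac{1}{3}} = \sqrt{\frac{30199}{3}} = \frac{\sqrt{90597}}{3} \approx 100.33$)
$\left(c{\left(179 \right)} - 14467\right) + o = \left(\frac{1}{179} - 14467\right) + \frac{\sqrt{90597}}{3} = - \frac{2589592}{179} + \frac{\sqrt{90597}}{3}$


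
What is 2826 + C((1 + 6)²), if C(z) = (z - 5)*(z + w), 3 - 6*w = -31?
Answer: 15694/3 ≈ 5231.3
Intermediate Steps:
w = 17/3 (w = ½ - ⅙*(-31) = ½ + 31/6 = 17/3 ≈ 5.6667)
C(z) = (-5 + z)*(17/3 + z) (C(z) = (z - 5)*(z + 17/3) = (-5 + z)*(17/3 + z))
2826 + C((1 + 6)²) = 2826 + (-85/3 + ((1 + 6)²)² + 2*(1 + 6)²/3) = 2826 + (-85/3 + (7²)² + (⅔)*7²) = 2826 + (-85/3 + 49² + (⅔)*49) = 2826 + (-85/3 + 2401 + 98/3) = 2826 + 7216/3 = 15694/3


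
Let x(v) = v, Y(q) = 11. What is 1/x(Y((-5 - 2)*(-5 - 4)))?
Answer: 1/11 ≈ 0.090909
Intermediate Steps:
1/x(Y((-5 - 2)*(-5 - 4))) = 1/11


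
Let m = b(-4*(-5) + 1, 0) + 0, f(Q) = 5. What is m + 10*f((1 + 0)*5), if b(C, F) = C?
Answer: 71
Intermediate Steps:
m = 21 (m = (-4*(-5) + 1) + 0 = (20 + 1) + 0 = 21 + 0 = 21)
m + 10*f((1 + 0)*5) = 21 + 10*5 = 21 + 50 = 71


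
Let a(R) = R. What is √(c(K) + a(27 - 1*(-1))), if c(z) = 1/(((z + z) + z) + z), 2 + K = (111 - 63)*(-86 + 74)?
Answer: 11*√1070/68 ≈ 5.2915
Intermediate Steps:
K = -578 (K = -2 + (111 - 63)*(-86 + 74) = -2 + 48*(-12) = -2 - 576 = -578)
c(z) = 1/(4*z) (c(z) = 1/((2*z + z) + z) = 1/(3*z + z) = 1/(4*z))
√(c(K) + a(27 - 1*(-1))) = √((¼)/(-578) + (27 - 1*(-1))) = √((¼)*(-1/578) + (27 + 1)) = √(-1/2312 + 28) = √(64735/2312) = 11*√1070/68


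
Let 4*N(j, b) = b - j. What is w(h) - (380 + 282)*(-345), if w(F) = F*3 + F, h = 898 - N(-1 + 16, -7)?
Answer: 232004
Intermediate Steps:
N(j, b) = -j/4 + b/4 (N(j, b) = (b - j)/4 = -j/4 + b/4)
h = 1807/2 (h = 898 - (-(-1 + 16)/4 + (¼)*(-7)) = 898 - (-¼*15 - 7/4) = 898 - (-15/4 - 7/4) = 898 - 1*(-11/2) = 898 + 11/2 = 1807/2 ≈ 903.50)
w(F) = 4*F (w(F) = 3*F + F = 4*F)
w(h) - (380 + 282)*(-345) = 4*(1807/2) - (380 + 282)*(-345) = 3614 - 662*(-345) = 3614 - 1*(-228390) = 3614 + 228390 = 232004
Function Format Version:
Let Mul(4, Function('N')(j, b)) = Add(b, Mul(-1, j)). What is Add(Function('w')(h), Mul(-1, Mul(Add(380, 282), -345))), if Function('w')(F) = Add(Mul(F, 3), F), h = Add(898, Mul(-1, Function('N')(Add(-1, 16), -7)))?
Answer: 232004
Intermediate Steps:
Function('N')(j, b) = Add(Mul(Rational(-1, 4), j), Mul(Rational(1, 4), b)) (Function('N')(j, b) = Mul(Rational(1, 4), Add(b, Mul(-1, j))) = Add(Mul(Rational(-1, 4), j), Mul(Rational(1, 4), b)))
h = Rational(1807, 2) (h = Add(898, Mul(-1, Add(Mul(Rational(-1, 4), Add(-1, 16)), Mul(Rational(1, 4), -7)))) = Add(898, Mul(-1, Add(Mul(Rational(-1, 4), 15), Rational(-7, 4)))) = Add(898, Mul(-1, Add(Rational(-15, 4), Rational(-7, 4)))) = Add(898, Mul(-1, Rational(-11, 2))) = Add(898, Rational(11, 2)) = Rational(1807, 2) ≈ 903.50)
Function('w')(F) = Mul(4, F) (Function('w')(F) = Add(Mul(3, F), F) = Mul(4, F))
Add(Function('w')(h), Mul(-1, Mul(Add(380, 282), -345))) = Add(Mul(4, Rational(1807, 2)), Mul(-1, Mul(Add(380, 282), -345))) = Add(3614, Mul(-1, Mul(662, -345))) = Add(3614, Mul(-1, -228390)) = Add(3614, 228390) = 232004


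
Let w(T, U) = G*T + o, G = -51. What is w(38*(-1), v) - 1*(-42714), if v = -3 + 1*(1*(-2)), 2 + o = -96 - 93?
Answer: 44461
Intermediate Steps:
o = -191 (o = -2 + (-96 - 93) = -2 - 189 = -191)
v = -5 (v = -3 + 1*(-2) = -3 - 2 = -5)
w(T, U) = -191 - 51*T (w(T, U) = -51*T - 191 = -191 - 51*T)
w(38*(-1), v) - 1*(-42714) = (-191 - 1938*(-1)) - 1*(-42714) = (-191 - 51*(-38)) + 42714 = (-191 + 1938) + 42714 = 1747 + 42714 = 44461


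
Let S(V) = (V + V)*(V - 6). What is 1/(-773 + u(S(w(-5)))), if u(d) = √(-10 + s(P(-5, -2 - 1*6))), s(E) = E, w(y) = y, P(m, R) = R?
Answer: -773/597547 - 3*I*√2/597547 ≈ -0.0012936 - 7.1001e-6*I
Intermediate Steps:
S(V) = 2*V*(-6 + V) (S(V) = (2*V)*(-6 + V) = 2*V*(-6 + V))
u(d) = 3*I*√2 (u(d) = √(-10 + (-2 - 1*6)) = √(-10 + (-2 - 6)) = √(-10 - 8) = √(-18) = 3*I*√2)
1/(-773 + u(S(w(-5)))) = 1/(-773 + 3*I*√2)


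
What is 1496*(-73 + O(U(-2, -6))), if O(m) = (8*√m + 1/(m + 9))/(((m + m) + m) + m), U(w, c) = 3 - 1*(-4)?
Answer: -6115461/56 + 2992*√7/7 ≈ -1.0807e+5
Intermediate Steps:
U(w, c) = 7 (U(w, c) = 3 + 4 = 7)
O(m) = (1/(9 + m) + 8*√m)/(4*m) (O(m) = (8*√m + 1/(9 + m))/((2*m + m) + m) = (1/(9 + m) + 8*√m)/(3*m + m) = (1/(9 + m) + 8*√m)/((4*m)) = (1/(9 + m) + 8*√m)*(1/(4*m)) = (1/(9 + m) + 8*√m)/(4*m))
1496*(-73 + O(U(-2, -6))) = 1496*(-73 + (¼)*(1 + 8*7^(3/2) + 72*√7)/(7*(9 + 7))) = 1496*(-73 + (¼)*(⅐)*(1 + 8*(7*√7) + 72*√7)/16) = 1496*(-73 + (¼)*(⅐)*(1/16)*(1 + 56*√7 + 72*√7)) = 1496*(-73 + (¼)*(⅐)*(1/16)*(1 + 128*√7)) = 1496*(-73 + (1/448 + 2*√7/7)) = 1496*(-32703/448 + 2*√7/7) = -6115461/56 + 2992*√7/7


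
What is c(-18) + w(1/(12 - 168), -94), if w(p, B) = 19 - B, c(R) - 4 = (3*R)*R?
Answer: 1089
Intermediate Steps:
c(R) = 4 + 3*R**2 (c(R) = 4 + (3*R)*R = 4 + 3*R**2)
c(-18) + w(1/(12 - 168), -94) = (4 + 3*(-18)**2) + (19 - 1*(-94)) = (4 + 3*324) + (19 + 94) = (4 + 972) + 113 = 976 + 113 = 1089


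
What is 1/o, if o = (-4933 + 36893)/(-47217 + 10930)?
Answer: -36287/31960 ≈ -1.1354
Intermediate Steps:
o = -31960/36287 (o = 31960/(-36287) = 31960*(-1/36287) = -31960/36287 ≈ -0.88076)
1/o = 1/(-31960/36287) = -36287/31960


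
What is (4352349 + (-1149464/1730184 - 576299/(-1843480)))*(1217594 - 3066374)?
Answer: -53468548720232225677311/6644915834 ≈ -8.0465e+12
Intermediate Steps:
(4352349 + (-1149464/1730184 - 576299/(-1843480)))*(1217594 - 3066374) = (4352349 + (-1149464*1/1730184 - 576299*(-1/1843480)))*(-1848780) = (4352349 + (-143683/216273 + 576299/1843480))*(-1848780) = (4352349 - 140238823213/398694950040)*(-1848780) = (1735259426872820747/398694950040)*(-1848780) = -53468548720232225677311/6644915834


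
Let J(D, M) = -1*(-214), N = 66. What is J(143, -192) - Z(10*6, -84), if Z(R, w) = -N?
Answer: 280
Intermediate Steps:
J(D, M) = 214
Z(R, w) = -66 (Z(R, w) = -1*66 = -66)
J(143, -192) - Z(10*6, -84) = 214 - 1*(-66) = 214 + 66 = 280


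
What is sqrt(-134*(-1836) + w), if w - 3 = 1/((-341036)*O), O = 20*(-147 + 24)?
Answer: sqrt(10822646023296609283485)/209737140 ≈ 496.01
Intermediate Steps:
O = -2460 (O = 20*(-123) = -2460)
w = 2516845681/838948560 (w = 3 + 1/(-341036*(-2460)) = 3 - 1/341036*(-1/2460) = 3 + 1/838948560 = 2516845681/838948560 ≈ 3.0000)
sqrt(-134*(-1836) + w) = sqrt(-134*(-1836) + 2516845681/838948560) = sqrt(246024 + 2516845681/838948560) = sqrt(206403997371121/838948560) = sqrt(10822646023296609283485)/209737140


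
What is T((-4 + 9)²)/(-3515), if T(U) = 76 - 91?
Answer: 3/703 ≈ 0.0042674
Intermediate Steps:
T(U) = -15
T((-4 + 9)²)/(-3515) = -15/(-3515) = -15*(-1/3515) = 3/703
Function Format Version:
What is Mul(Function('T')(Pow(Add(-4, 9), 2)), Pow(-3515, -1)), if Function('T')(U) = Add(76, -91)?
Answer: Rational(3, 703) ≈ 0.0042674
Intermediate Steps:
Function('T')(U) = -15
Mul(Function('T')(Pow(Add(-4, 9), 2)), Pow(-3515, -1)) = Mul(-15, Pow(-3515, -1)) = Mul(-15, Rational(-1, 3515)) = Rational(3, 703)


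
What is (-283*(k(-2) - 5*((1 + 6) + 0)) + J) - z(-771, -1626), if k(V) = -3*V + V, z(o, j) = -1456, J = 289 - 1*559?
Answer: 9959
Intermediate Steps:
J = -270 (J = 289 - 559 = -270)
k(V) = -2*V
(-283*(k(-2) - 5*((1 + 6) + 0)) + J) - z(-771, -1626) = (-283*(-2*(-2) - 5*((1 + 6) + 0)) - 270) - 1*(-1456) = (-283*(4 - 5*(7 + 0)) - 270) + 1456 = (-283*(4 - 5*7) - 270) + 1456 = (-283*(4 - 35) - 270) + 1456 = (-283*(-31) - 270) + 1456 = (8773 - 270) + 1456 = 8503 + 1456 = 9959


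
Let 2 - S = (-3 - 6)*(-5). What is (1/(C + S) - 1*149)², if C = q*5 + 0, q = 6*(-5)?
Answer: 827022564/37249 ≈ 22203.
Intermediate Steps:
q = -30
S = -43 (S = 2 - (-3 - 6)*(-5) = 2 - (-9)*(-5) = 2 - 1*45 = 2 - 45 = -43)
C = -150 (C = -30*5 + 0 = -150 + 0 = -150)
(1/(C + S) - 1*149)² = (1/(-150 - 43) - 1*149)² = (1/(-193) - 149)² = (-1/193 - 149)² = (-28758/193)² = 827022564/37249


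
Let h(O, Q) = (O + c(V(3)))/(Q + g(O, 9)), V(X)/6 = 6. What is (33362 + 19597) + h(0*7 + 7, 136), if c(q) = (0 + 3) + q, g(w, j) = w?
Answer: 7573183/143 ≈ 52959.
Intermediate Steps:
V(X) = 36 (V(X) = 6*6 = 36)
c(q) = 3 + q
h(O, Q) = (39 + O)/(O + Q) (h(O, Q) = (O + (3 + 36))/(Q + O) = (O + 39)/(O + Q) = (39 + O)/(O + Q))
(33362 + 19597) + h(0*7 + 7, 136) = (33362 + 19597) + (39 + (0*7 + 7))/((0*7 + 7) + 136) = 52959 + (39 + (0 + 7))/((0 + 7) + 136) = 52959 + (39 + 7)/(7 + 136) = 52959 + 46/143 = 7573183/143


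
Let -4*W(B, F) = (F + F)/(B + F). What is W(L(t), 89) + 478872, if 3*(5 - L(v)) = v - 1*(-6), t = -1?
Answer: 265294821/554 ≈ 4.7887e+5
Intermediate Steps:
L(v) = 3 - v/3 (L(v) = 5 - (v - 1*(-6))/3 = 5 - (v + 6)/3 = 5 - (6 + v)/3 = 5 + (-2 - v/3) = 3 - v/3)
W(B, F) = -F/(2*(B + F)) (W(B, F) = -(F + F)/(4*(B + F)) = -2*F/(4*(B + F)) = -F/(2*(B + F)))
W(L(t), 89) + 478872 = -1*89/(2*(3 - 1/3*(-1)) + 2*89) + 478872 = -1*89/(2*(3 + 1/3) + 178) + 478872 = -1*89/(2*(10/3) + 178) + 478872 = -1*89/(20/3 + 178) + 478872 = -1*89/554/3 + 478872 = -1*89*3/554 + 478872 = -267/554 + 478872 = 265294821/554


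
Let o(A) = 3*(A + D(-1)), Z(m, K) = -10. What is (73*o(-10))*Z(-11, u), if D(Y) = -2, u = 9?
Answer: 26280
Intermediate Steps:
o(A) = -6 + 3*A (o(A) = 3*(A - 2) = 3*(-2 + A) = -6 + 3*A)
(73*o(-10))*Z(-11, u) = (73*(-6 + 3*(-10)))*(-10) = (73*(-6 - 30))*(-10) = (73*(-36))*(-10) = -2628*(-10) = 26280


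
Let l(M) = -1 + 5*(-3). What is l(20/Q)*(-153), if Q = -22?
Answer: 2448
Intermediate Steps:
l(M) = -16 (l(M) = -1 - 15 = -16)
l(20/Q)*(-153) = -16*(-153) = 2448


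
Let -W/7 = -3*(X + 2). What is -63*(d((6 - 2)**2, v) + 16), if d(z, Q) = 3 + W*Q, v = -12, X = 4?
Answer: 94059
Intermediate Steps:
W = 126 (W = -(-21)*(4 + 2) = -(-21)*6 = -7*(-18) = 126)
d(z, Q) = 3 + 126*Q
-63*(d((6 - 2)**2, v) + 16) = -63*((3 + 126*(-12)) + 16) = -63*((3 - 1512) + 16) = -63*(-1509 + 16) = -63*(-1493) = 94059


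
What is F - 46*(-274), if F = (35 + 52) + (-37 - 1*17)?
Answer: 12637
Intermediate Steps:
F = 33 (F = 87 + (-37 - 17) = 87 - 54 = 33)
F - 46*(-274) = 33 - 46*(-274) = 33 + 12604 = 12637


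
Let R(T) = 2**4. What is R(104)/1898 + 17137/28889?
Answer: 16494125/27415661 ≈ 0.60163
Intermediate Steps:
R(T) = 16
R(104)/1898 + 17137/28889 = 16/1898 + 17137/28889 = 16*(1/1898) + 17137*(1/28889) = 8/949 + 17137/28889 = 16494125/27415661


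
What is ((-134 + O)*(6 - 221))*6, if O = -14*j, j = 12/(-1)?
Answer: -43860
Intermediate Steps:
j = -12 (j = 12*(-1) = -12)
O = 168 (O = -14*(-12) = 168)
((-134 + O)*(6 - 221))*6 = ((-134 + 168)*(6 - 221))*6 = (34*(-215))*6 = -7310*6 = -43860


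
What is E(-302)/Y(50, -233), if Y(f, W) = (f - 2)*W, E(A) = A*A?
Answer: -22801/2796 ≈ -8.1549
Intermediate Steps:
E(A) = A²
Y(f, W) = W*(-2 + f) (Y(f, W) = (-2 + f)*W = W*(-2 + f))
E(-302)/Y(50, -233) = (-302)²/((-233*(-2 + 50))) = 91204/((-233*48)) = 91204/(-11184) = 91204*(-1/11184) = -22801/2796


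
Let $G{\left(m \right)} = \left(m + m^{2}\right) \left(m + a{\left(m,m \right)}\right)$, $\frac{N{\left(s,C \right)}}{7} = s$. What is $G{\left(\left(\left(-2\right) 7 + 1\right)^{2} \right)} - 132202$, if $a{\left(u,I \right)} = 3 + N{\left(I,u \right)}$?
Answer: $38796948$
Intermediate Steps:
$N{\left(s,C \right)} = 7 s$
$a{\left(u,I \right)} = 3 + 7 I$
$G{\left(m \right)} = \left(3 + 8 m\right) \left(m + m^{2}\right)$ ($G{\left(m \right)} = \left(m + m^{2}\right) \left(m + \left(3 + 7 m\right)\right) = \left(m + m^{2}\right) \left(3 + 8 m\right) = \left(3 + 8 m\right) \left(m + m^{2}\right)$)
$G{\left(\left(\left(-2\right) 7 + 1\right)^{2} \right)} - 132202 = \left(\left(-2\right) 7 + 1\right)^{2} \left(3 + 8 \left(\left(\left(-2\right) 7 + 1\right)^{2}\right)^{2} + 11 \left(\left(-2\right) 7 + 1\right)^{2}\right) - 132202 = \left(-14 + 1\right)^{2} \left(3 + 8 \left(\left(-14 + 1\right)^{2}\right)^{2} + 11 \left(-14 + 1\right)^{2}\right) - 132202 = \left(-13\right)^{2} \left(3 + 8 \left(\left(-13\right)^{2}\right)^{2} + 11 \left(-13\right)^{2}\right) - 132202 = 169 \left(3 + 8 \cdot 169^{2} + 11 \cdot 169\right) - 132202 = 169 \left(3 + 8 \cdot 28561 + 1859\right) - 132202 = 169 \left(3 + 228488 + 1859\right) - 132202 = 169 \cdot 230350 - 132202 = 38929150 - 132202 = 38796948$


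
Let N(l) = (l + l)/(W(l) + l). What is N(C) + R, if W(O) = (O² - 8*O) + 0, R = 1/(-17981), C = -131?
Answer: -18050/1240689 ≈ -0.014548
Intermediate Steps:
R = -1/17981 ≈ -5.5614e-5
W(O) = O² - 8*O
N(l) = 2*l/(l + l*(-8 + l)) (N(l) = (l + l)/(l*(-8 + l) + l) = (2*l)/(l + l*(-8 + l)) = 2*l/(l + l*(-8 + l)))
N(C) + R = 2/(-7 - 131) - 1/17981 = 2/(-138) - 1/17981 = 2*(-1/138) - 1/17981 = -1/69 - 1/17981 = -18050/1240689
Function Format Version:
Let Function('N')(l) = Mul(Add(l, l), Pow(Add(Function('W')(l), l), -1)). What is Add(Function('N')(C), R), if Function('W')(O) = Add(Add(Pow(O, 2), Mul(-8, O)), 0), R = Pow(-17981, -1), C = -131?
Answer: Rational(-18050, 1240689) ≈ -0.014548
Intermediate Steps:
R = Rational(-1, 17981) ≈ -5.5614e-5
Function('W')(O) = Add(Pow(O, 2), Mul(-8, O))
Function('N')(l) = Mul(2, l, Pow(Add(l, Mul(l, Add(-8, l))), -1)) (Function('N')(l) = Mul(Add(l, l), Pow(Add(Mul(l, Add(-8, l)), l), -1)) = Mul(Mul(2, l), Pow(Add(l, Mul(l, Add(-8, l))), -1)) = Mul(2, l, Pow(Add(l, Mul(l, Add(-8, l))), -1)))
Add(Function('N')(C), R) = Add(Mul(2, Pow(Add(-7, -131), -1)), Rational(-1, 17981)) = Add(Mul(2, Pow(-138, -1)), Rational(-1, 17981)) = Add(Mul(2, Rational(-1, 138)), Rational(-1, 17981)) = Add(Rational(-1, 69), Rational(-1, 17981)) = Rational(-18050, 1240689)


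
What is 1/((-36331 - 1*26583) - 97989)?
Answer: -1/160903 ≈ -6.2149e-6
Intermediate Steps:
1/((-36331 - 1*26583) - 97989) = 1/((-36331 - 26583) - 97989) = 1/(-62914 - 97989) = 1/(-160903) = -1/160903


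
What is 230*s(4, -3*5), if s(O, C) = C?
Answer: -3450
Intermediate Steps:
230*s(4, -3*5) = 230*(-3*5) = 230*(-15) = -3450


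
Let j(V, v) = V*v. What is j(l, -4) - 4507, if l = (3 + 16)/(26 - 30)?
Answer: -4488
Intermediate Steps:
l = -19/4 (l = 19/(-4) = 19*(-¼) = -19/4 ≈ -4.7500)
j(l, -4) - 4507 = -19/4*(-4) - 4507 = 19 - 4507 = -4488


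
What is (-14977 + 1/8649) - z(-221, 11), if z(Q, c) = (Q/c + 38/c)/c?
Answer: -15672281945/1046529 ≈ -14975.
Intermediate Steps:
z(Q, c) = (38/c + Q/c)/c
(-14977 + 1/8649) - z(-221, 11) = (-14977 + 1/8649) - (38 - 221)/11² = (-14977 + 1/8649) - (-183)/121 = -129536072/8649 - 1*(-183/121) = -129536072/8649 + 183/121 = -15672281945/1046529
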